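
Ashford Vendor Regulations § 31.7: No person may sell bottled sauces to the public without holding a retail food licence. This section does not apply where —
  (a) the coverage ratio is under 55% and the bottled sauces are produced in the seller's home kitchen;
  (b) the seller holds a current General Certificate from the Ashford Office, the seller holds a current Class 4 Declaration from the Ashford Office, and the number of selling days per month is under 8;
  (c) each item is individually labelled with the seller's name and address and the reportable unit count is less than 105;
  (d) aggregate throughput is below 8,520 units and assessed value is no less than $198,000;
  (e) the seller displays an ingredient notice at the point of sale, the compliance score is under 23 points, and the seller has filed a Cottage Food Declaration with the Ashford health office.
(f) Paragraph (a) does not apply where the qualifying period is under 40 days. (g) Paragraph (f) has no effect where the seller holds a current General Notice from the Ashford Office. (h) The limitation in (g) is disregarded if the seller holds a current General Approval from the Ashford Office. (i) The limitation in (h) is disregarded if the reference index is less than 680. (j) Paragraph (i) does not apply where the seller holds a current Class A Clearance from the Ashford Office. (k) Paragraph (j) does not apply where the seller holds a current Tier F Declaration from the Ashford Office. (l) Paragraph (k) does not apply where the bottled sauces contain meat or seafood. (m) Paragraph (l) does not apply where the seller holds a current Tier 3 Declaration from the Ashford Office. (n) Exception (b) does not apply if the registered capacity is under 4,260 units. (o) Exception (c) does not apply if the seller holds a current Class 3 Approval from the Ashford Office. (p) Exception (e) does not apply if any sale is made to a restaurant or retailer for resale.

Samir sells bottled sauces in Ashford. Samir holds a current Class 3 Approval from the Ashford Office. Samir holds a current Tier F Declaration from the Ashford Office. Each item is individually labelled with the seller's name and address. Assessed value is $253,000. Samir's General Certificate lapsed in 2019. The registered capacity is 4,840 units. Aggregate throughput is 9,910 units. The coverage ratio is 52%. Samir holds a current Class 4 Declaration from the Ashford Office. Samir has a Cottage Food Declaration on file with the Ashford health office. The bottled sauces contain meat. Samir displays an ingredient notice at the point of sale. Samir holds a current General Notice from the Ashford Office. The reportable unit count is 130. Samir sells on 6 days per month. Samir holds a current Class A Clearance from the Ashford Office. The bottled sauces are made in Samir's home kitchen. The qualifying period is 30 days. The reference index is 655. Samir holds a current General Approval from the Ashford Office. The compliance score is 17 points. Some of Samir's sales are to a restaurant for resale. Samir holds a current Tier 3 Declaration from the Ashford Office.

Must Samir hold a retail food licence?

Exception (a) is satisfied on its face — the coverage ratio is 52%, under the 55% limit; the bottled sauces are home-kitchen produced. As to paragraphs (f)–(m): (f) applies (the qualifying period is 30 days, under the 40 days limit), but is displaced by (g): (g) operates against (f): a current General Notice is held. (h) would limit (g) — a current General Approval is held — but (i) sets (h) aside: (i) is triggered — the reference index is 655, less than the 680 limit. (j) would limit (i) — a current Class A Clearance is held — but (k) sets (j) aside: (k) is engaged — a current Tier F Declaration is held. (l) would limit (k) — the bottled sauces contain meat — but (m) sets (l) aside: (m) applies — a current Tier 3 Declaration is held. (a) remains available.
Exception (b) does not apply: no current General Certificate is held.
Exception (c) fails — the reportable unit count is 130, not less than 105.
Exception (d) requires that aggregate throughput is below 8,520 units; but aggregate throughput is 9,910 units, not below 8,520 units, so (d) is unavailable.
All of (e)'s requirements are met (an ingredient notice is displayed; the compliance score is 17 points, under the 23 points limit; a Cottage Food Declaration is on file). But applying paragraph (p): (p) operates against (e): some sales are to a restaurant for resale. (e) is therefore removed.

No — exception (a) applies; Samir is not required to hold a retail food licence.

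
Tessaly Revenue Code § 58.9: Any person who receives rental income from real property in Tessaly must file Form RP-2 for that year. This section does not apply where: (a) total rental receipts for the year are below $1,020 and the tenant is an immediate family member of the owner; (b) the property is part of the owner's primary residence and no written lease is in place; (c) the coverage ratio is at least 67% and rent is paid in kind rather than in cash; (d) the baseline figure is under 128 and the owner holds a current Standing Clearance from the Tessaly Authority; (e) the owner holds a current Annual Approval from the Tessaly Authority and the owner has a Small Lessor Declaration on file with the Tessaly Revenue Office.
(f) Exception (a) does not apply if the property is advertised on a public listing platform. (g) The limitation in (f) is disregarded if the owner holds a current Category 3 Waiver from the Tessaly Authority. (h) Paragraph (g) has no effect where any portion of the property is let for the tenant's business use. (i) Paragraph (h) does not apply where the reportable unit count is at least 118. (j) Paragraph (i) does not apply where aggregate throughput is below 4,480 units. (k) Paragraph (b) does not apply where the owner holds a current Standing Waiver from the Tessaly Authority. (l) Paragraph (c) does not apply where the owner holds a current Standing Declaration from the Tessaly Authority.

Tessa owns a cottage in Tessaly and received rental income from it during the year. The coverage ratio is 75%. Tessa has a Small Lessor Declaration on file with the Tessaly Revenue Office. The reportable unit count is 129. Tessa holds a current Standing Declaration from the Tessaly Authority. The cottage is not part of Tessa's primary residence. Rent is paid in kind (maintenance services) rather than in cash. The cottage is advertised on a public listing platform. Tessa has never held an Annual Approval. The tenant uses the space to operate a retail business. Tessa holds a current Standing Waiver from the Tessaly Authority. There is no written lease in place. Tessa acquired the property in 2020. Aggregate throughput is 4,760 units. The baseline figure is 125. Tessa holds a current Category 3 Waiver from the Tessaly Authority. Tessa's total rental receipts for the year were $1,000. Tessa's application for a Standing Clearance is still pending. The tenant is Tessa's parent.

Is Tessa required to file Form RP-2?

All of (a)'s requirements are met (total rental receipts for the year are $1,000, below the $1,020 limit; the tenant is an immediate family member). Under paragraphs (f)–(j): (f) is engaged (the property is publicly advertised), but is displaced by (g): (g) operates against (f): a current Category 3 Waiver is held. (h) applies (the space is let for business use), but is itself disapplied by (i): (i) operates against (h): the reportable unit count is 129, meeting the 118 threshold. (j), which would lift (i), is inapplicable — aggregate throughput is 4,760 units, not below 4,480 units. Exception (a) stands.
Exception (b) does not apply: the cottage is not part of the primary residence.
Exception (c)'s conditions are all satisfied: the coverage ratio is 75%, meeting the 67% threshold; rent is paid in kind. But applying paragraph (l): (l) operates — a current Standing Declaration is held. Exception (c) does not apply.
Exception (d) does not apply: there is no Standing Clearance in force.
Exception (e) fails — no current Annual Approval is held.

No — exception (a) applies; Tessa is not required to file Form RP-2.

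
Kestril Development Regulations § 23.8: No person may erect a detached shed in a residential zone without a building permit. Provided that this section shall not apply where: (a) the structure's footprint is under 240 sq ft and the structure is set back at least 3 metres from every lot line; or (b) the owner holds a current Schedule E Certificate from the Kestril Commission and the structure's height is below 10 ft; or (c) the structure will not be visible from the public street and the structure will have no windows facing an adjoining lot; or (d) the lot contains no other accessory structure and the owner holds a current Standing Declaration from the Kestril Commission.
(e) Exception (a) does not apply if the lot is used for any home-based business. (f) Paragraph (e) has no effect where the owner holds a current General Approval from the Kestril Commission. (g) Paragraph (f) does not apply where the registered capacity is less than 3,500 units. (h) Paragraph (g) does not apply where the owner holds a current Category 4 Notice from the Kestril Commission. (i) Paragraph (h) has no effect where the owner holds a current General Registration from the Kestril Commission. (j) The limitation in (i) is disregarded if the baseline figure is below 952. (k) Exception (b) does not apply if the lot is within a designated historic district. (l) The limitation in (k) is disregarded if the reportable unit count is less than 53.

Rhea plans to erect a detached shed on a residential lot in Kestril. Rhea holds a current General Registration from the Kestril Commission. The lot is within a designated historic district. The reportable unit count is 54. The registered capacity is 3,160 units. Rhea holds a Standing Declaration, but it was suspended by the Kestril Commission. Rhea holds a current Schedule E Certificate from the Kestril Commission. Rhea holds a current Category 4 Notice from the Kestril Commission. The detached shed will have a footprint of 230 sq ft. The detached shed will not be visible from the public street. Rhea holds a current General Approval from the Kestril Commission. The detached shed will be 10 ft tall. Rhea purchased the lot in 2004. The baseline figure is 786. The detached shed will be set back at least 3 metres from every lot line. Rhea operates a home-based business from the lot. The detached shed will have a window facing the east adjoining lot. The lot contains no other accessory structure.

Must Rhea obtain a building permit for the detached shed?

No — exception (a) applies; Rhea does not need a building permit.

Exception (a)'s conditions are all satisfied: the structure's footprint is 230 sq ft, under the 240 sq ft limit; the setback is at least 3 m on every side. Considering the limiting provisions: (e) would limit (a) — a home-based business operates on the lot — but (f) sets (e) aside: (f) operates against (e): a current General Approval is held. (g) would limit (f) — the registered capacity is 3,160 units, less than the 3,500 units limit — but (h) sets (g) aside: (h) operates — a current Category 4 Notice is held. (i) would limit (h) — a current General Registration is held — but (j) sets (i) aside: (j) operates against (i): the baseline figure is 786, below the 952 limit. Exception (a) stands.
Exception (b) fails — the structure's height is 10 ft, not below 10 ft.
Exception (c) fails — a window faces an adjoining lot.
Exception (d) fails — the Standing Declaration is not current.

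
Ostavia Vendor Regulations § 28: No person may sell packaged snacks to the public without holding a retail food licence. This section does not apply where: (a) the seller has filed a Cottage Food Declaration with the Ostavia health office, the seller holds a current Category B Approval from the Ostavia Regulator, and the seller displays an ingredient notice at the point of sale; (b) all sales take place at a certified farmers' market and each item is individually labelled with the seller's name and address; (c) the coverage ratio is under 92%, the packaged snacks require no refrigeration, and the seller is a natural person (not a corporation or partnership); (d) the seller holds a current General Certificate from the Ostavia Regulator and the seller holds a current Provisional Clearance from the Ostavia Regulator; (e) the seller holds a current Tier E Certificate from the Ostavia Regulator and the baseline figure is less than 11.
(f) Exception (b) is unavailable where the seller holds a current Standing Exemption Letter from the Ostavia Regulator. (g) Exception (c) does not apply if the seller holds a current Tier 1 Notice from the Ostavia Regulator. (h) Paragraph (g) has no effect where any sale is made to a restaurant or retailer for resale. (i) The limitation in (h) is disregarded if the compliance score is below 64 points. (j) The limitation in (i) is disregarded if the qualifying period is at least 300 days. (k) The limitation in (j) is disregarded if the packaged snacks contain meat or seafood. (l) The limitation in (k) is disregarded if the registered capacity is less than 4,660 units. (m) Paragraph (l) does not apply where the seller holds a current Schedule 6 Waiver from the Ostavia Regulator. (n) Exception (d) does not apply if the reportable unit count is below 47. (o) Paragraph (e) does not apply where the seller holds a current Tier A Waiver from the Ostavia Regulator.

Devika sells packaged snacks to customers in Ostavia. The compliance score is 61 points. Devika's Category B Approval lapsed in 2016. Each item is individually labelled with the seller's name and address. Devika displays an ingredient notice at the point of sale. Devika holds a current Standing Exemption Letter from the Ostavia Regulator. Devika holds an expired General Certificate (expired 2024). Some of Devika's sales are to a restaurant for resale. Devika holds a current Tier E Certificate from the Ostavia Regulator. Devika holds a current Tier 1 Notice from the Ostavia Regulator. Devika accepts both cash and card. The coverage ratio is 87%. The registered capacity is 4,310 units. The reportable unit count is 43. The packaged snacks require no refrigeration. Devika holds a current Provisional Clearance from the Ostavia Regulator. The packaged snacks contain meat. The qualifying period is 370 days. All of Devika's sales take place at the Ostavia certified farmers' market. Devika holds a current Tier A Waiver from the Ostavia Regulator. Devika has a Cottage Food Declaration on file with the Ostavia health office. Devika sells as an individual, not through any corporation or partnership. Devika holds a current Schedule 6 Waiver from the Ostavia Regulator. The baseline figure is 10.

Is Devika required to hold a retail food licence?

Yes — Devika must hold a retail food licence.

Exception (a) requires that the seller holds a current Category B Approval from the Ostavia Regulator; but the Category B Approval is not current, so (a) is unavailable.
All of (b)'s requirements are met (all sales are at a certified farmers' market; items are individually labelled). Turning to paragraph (f): (f) is engaged — a current Standing Exemption Letter is held. So (b) is unavailable.
Exception (c) is satisfied on its face — the coverage ratio is 87%, under the 92% limit; the packaged snacks are shelf-stable; the seller is a natural person. However, paragraphs (g)–(m) must be considered: (g) is triggered — a current Tier 1 Notice is held. (h) is triggered (some sales are to a restaurant for resale), but is set aside by (i): (i) is triggered — the compliance score is 61 points, below the 64 points limit. (j) would limit (i) — the qualifying period is 370 days, meeting the 300 days threshold — but (k) sets (j) aside: (k) operates against (j): the packaged snacks contain meat. (l) would limit (k) — the registered capacity is 4,310 units, less than the 4,660 units limit — but (m) sets (l) aside: (m) operates — a current Schedule 6 Waiver is held. So (c) is unavailable.
Exception (d) requires that the seller holds a current General Certificate from the Ostavia Regulator; but there is no General Certificate in force, so (d) is unavailable.
All of (e)'s requirements are met (a current Tier E Certificate is held; the baseline figure is 10, less than the 11 limit). Turning to paragraph (o): (o) operates against (e): a current Tier A Waiver is held. So (e) is unavailable.
No exception is made out. Devika falls within the general rule.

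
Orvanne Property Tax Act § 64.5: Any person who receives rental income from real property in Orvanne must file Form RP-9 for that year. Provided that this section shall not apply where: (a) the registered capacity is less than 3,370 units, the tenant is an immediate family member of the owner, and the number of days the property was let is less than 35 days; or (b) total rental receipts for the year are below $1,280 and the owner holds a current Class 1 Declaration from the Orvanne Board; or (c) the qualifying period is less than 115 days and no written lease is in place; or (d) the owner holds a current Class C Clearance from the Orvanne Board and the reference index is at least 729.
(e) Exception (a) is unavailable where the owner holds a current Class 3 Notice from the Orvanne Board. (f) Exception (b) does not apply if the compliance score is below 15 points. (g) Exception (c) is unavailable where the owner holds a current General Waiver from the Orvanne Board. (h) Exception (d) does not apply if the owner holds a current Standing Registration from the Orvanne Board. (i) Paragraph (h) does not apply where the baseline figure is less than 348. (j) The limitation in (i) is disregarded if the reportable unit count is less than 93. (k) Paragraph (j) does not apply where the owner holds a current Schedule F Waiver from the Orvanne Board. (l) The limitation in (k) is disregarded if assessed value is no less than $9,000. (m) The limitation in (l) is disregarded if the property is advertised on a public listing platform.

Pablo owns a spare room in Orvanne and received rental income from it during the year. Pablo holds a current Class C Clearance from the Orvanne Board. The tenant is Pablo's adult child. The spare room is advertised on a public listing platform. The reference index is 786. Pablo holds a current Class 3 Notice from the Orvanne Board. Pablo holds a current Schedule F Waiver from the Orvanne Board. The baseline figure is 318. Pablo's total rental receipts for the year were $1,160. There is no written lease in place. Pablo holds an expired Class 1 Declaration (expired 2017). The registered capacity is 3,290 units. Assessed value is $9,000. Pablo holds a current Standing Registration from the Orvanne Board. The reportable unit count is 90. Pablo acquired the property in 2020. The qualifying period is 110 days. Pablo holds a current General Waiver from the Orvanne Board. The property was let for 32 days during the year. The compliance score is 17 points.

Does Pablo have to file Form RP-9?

No — exception (d) applies; Pablo is not required to file Form RP-9.

Exception (a): the registered capacity is 3,290 units, less than the 3,370 units limit; the tenant is an immediate family member; the number of days the property was let is 32 days, less than the 35 days limit — every condition holds. But: (e) is engaged — a current Class 3 Notice is held. (a) is therefore removed.
Exception (b) does not apply: there is no Class 1 Declaration in force.
Exception (c) is satisfied on its face — the qualifying period is 110 days, less than the 115 days limit; there is no written lease. But applying paragraph (g): (g) operates against (c): a current General Waiver is held. (c) is therefore removed.
All of (d)'s requirements are met (a current Class C Clearance is held; the reference index is 786, meeting the 729 threshold). As to paragraphs (h)–(m): (h) is engaged (a current Standing Registration is held), but yields to (i): (i) operates against (h): the baseline figure is 318, less than the 348 limit. (j) would limit (i) — the reportable unit count is 90, less than the 93 limit — but (k) sets (j) aside: (k) operates against (j): a current Schedule F Waiver is held. (l) operates (assessed value is $9,000, meeting the $9,000 threshold), but is set aside by (m): (m) operates — the property is publicly advertised. Exception (d) stands.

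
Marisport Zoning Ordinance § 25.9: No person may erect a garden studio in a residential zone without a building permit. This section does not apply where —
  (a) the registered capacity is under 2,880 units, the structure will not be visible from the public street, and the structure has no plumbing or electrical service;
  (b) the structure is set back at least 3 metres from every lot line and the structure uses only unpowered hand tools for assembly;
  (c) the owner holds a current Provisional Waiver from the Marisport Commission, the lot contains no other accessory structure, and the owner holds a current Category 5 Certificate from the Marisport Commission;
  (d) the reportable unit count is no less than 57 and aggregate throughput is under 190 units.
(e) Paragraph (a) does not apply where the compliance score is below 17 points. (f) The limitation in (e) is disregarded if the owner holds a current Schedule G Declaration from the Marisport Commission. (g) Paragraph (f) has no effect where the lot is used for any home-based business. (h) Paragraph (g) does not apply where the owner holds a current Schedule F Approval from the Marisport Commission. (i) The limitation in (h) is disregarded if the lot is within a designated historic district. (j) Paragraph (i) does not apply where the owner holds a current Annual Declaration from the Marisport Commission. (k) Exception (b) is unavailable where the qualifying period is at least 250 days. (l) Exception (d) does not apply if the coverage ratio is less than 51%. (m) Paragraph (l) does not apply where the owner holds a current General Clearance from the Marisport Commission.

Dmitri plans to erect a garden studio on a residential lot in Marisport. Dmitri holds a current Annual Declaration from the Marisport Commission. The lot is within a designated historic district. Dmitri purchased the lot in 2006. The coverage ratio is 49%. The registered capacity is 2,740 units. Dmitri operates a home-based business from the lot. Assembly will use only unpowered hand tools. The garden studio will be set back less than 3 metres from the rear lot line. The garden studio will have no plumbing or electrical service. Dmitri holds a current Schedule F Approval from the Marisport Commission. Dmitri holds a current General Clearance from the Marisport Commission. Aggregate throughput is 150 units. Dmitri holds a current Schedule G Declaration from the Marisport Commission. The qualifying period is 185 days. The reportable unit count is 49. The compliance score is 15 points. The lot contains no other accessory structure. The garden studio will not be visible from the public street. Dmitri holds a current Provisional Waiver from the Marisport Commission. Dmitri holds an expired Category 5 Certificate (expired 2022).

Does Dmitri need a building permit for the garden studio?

No — exception (a) applies; Dmitri does not need a building permit.

Exception (a) is satisfied on its face — the registered capacity is 2,740 units, under the 2,880 units limit; the structure will not be visible from the street; there is no plumbing or electrical service. Considering the limiting provisions: (e) is engaged (the compliance score is 15 points, below the 17 points limit), but is set aside by (f): (f) operates against (e): a current Schedule G Declaration is held. (g) would limit (f) — a home-based business operates on the lot — but (h) sets (g) aside: (h) applies — a current Schedule F Approval is held. (i) would limit (h) — the lot is in a historic district — but (j) sets (i) aside: (j) is triggered — a current Annual Declaration is held. So (a) applies.
Exception (b) does not apply: the rear setback is under 3 m.
Exception (c) does not apply: no current Category 5 Certificate is held.
Exception (d) requires that the reportable unit count is no less than 57; but the reportable unit count is 49, short of 57, so (d) is unavailable.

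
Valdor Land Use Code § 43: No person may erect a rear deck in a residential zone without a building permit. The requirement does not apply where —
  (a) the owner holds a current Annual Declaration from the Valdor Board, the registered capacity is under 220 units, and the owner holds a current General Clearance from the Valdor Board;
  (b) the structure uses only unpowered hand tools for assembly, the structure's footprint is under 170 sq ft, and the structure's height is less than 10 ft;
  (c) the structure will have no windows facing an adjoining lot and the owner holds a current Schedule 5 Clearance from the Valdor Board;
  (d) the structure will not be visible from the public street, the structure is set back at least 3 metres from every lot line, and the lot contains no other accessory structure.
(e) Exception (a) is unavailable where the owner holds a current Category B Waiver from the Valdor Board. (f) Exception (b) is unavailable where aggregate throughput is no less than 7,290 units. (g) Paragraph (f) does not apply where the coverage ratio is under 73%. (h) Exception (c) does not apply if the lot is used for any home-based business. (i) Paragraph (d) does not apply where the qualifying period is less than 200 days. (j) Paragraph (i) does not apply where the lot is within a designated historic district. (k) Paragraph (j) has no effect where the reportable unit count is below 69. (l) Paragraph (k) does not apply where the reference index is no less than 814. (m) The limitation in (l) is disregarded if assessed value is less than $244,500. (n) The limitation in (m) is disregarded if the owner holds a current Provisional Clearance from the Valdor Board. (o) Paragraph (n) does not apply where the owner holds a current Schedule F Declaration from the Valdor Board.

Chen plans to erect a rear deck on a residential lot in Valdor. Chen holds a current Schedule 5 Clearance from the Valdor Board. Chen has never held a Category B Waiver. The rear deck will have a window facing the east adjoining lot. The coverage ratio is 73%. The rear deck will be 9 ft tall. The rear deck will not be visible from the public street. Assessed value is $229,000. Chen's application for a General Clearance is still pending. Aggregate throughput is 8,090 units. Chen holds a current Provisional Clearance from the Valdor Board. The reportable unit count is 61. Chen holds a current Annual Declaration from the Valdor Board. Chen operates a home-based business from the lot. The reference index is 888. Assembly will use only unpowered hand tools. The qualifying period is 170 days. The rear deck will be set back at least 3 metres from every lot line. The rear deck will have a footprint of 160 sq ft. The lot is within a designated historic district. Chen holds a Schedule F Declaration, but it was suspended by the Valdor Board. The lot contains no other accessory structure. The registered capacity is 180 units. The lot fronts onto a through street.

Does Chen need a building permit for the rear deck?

No — exception (d) applies; Chen does not need a building permit.

Exception (a) does not apply: the General Clearance is not current.
Exception (b) is satisfied on its face — assembly uses only hand tools; the structure's footprint is 160 sq ft, under the 170 sq ft limit; the structure's height is 9 ft, less than the 10 ft limit. But: (f) operates against (b): aggregate throughput is 8,090 units, meeting the 7,290 units threshold. (g), which would lift (f), is inapplicable — the coverage ratio is 73%, not under 73%. So (b) is unavailable.
Exception (c) fails — a window faces an adjoining lot.
Exception (d): the structure will not be visible from the street; the setback is at least 3 m on every side; the lot has no other accessory structure — every condition holds. Under paragraphs (i)–(o): (i) would limit (d) — the qualifying period is 170 days, less than the 200 days limit — but (j) sets (i) aside: (j) is triggered — the lot is in a historic district. (k) is triggered (the reportable unit count is 61, below the 69 limit), but yields to (l): (l) operates against (k): the reference index is 888, meeting the 814 threshold. (m) would limit (l) — assessed value is $229,000, less than the $244,500 limit — but (n) sets (m) aside: (n) operates against (m): a current Provisional Clearance is held. (o) is not triggered (there is no Schedule F Declaration in force), so (n) stands. So (d) applies.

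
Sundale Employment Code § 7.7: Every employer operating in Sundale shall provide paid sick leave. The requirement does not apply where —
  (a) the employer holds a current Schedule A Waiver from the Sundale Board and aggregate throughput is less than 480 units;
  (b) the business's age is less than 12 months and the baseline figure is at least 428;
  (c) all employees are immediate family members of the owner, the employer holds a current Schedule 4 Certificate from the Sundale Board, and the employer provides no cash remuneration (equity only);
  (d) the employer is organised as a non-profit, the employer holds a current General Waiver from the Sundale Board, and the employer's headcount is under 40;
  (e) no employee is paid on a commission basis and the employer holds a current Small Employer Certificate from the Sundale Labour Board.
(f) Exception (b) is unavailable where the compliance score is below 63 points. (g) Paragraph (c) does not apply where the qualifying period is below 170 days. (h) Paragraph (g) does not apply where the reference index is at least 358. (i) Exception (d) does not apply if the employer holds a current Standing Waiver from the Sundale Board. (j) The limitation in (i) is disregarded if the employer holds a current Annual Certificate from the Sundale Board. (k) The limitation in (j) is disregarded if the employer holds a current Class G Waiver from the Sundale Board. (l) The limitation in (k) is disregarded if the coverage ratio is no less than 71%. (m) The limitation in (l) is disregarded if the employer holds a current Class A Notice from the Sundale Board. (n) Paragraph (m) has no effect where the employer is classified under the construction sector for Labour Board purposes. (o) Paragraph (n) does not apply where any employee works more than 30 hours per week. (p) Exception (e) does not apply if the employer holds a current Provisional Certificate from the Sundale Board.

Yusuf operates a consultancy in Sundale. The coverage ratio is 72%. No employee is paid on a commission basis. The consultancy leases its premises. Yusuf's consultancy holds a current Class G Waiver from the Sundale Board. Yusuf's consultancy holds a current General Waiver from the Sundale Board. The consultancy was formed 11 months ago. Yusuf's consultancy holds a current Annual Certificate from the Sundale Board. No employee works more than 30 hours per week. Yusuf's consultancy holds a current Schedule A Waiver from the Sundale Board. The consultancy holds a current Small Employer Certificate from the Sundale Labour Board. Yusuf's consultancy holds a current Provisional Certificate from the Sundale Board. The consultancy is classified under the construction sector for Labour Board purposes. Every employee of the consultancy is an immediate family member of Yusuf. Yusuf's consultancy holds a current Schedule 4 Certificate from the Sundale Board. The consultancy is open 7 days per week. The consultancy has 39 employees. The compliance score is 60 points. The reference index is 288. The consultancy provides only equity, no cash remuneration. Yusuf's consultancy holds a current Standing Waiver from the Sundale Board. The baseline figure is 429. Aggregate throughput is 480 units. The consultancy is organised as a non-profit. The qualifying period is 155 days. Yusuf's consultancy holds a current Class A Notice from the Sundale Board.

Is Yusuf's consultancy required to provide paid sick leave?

Exception (a) requires that aggregate throughput is less than 480 units; but aggregate throughput is 480 units, not less than 480 units, so (a) is unavailable.
Exception (b)'s conditions are all satisfied: the business's age is 11 months, less than the 12 months limit; the baseline figure is 429, meeting the 428 threshold. But applying paragraph (f): (f) applies — the compliance score is 60 points, below the 63 points limit. So (b) is unavailable.
Exception (c) is satisfied on its face — every employee is an immediate family member; a current Schedule 4 Certificate is held; remuneration is equity-only. But applying paragraphs (g)–(h): (g) applies — the qualifying period is 155 days, below the 170 days limit. (h) is not engaged (the reference index is 288, short of 358), so (g) stands. (c) is therefore removed.
Exception (d): the employer is a non-profit; a current General Waiver is held; the employer's headcount is 39, under the 40 limit — every condition holds. As to paragraphs (i)–(o): (i) is triggered (a current Standing Waiver is held), but is overridden by (j): (j) operates against (i): a current Annual Certificate is held. (k) would limit (j) — a current Class G Waiver is held — but (l) sets (k) aside: (l) operates against (k): the coverage ratio is 72%, meeting the 71% threshold. (m) applies (a current Class A Notice is held), but is displaced by (n): (n) operates — the consultancy is classified under the construction sector. (o) is inapplicable (no employee exceeds 30 hours/week), so (n) stands. Exception (d) stands.
All of (e)'s requirements are met (no employee is paid on commission; a current Small Employer Certificate is held). However, paragraph (p) must be considered: (p) operates — a current Provisional Certificate is held. (e) is therefore removed.

No — exception (d) applies; Yusuf's consultancy is not required to provide paid sick leave.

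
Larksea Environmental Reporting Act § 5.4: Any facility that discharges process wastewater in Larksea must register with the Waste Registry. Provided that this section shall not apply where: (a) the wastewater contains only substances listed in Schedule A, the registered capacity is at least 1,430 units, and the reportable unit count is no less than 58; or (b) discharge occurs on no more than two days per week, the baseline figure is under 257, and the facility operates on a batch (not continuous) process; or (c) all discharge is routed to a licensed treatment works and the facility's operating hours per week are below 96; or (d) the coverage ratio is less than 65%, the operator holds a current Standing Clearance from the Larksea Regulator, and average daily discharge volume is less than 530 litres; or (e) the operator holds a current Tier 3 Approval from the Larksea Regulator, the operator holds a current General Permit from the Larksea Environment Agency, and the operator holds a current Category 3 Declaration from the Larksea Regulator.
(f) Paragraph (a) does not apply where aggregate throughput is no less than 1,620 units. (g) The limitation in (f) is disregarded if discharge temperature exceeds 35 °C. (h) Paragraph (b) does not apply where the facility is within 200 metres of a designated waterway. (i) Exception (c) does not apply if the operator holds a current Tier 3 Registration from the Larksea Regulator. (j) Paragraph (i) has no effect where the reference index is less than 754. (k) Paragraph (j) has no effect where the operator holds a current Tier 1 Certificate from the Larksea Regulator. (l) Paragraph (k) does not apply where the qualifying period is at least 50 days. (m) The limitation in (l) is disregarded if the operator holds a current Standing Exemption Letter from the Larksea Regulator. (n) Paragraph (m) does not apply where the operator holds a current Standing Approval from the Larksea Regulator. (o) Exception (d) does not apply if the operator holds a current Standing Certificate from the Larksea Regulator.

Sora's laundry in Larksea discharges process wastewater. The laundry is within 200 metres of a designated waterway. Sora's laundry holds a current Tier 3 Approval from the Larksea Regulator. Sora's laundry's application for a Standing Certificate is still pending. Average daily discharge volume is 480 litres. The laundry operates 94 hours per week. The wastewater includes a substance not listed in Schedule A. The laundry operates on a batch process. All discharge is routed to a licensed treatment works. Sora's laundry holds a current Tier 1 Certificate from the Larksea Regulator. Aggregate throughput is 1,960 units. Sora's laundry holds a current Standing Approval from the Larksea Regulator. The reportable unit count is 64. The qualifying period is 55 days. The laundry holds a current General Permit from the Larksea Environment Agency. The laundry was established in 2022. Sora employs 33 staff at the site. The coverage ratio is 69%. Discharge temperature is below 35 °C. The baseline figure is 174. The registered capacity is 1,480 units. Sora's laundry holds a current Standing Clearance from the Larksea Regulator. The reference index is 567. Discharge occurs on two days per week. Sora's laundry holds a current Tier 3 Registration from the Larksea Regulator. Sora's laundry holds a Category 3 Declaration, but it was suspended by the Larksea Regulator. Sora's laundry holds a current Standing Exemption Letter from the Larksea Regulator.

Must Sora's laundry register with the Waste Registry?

No — exception (c) applies; Sora's laundry is not required to register with the Waste Registry.

Exception (a) requires that the wastewater contains only substances listed in Schedule A; but the wastewater includes a non-Schedule-A substance, so (a) is unavailable.
Exception (b): discharge occurs on no more than two days per week; the baseline figure is 174, under the 257 limit; the facility operates on a batch process — every condition holds. But applying paragraph (h): (h) operates against (b): the laundry is within 200 m of a designated waterway. Exception (b) does not apply.
Exception (c) is satisfied on its face — discharge is routed to a licensed treatment works; the facility's operating hours per week are 94, below the 96 limit. As to paragraphs (i)–(n): (i) operates (a current Tier 3 Registration is held), but is overridden by (j): (j) operates — the reference index is 567, less than the 754 limit. (k) would limit (j) — a current Tier 1 Certificate is held — but (l) sets (k) aside: (l) operates against (k): the qualifying period is 55 days, meeting the 50 days threshold. (m) operates (a current Standing Exemption Letter is held), but is displaced by (n): (n) is triggered — a current Standing Approval is held. (c) remains available.
Exception (d) requires that the coverage ratio is less than 65%; but the coverage ratio is 69%, not less than 65%, so (d) is unavailable.
Exception (e) requires that the operator holds a current Category 3 Declaration from the Larksea Regulator; but the Category 3 Declaration is not current, so (e) is unavailable.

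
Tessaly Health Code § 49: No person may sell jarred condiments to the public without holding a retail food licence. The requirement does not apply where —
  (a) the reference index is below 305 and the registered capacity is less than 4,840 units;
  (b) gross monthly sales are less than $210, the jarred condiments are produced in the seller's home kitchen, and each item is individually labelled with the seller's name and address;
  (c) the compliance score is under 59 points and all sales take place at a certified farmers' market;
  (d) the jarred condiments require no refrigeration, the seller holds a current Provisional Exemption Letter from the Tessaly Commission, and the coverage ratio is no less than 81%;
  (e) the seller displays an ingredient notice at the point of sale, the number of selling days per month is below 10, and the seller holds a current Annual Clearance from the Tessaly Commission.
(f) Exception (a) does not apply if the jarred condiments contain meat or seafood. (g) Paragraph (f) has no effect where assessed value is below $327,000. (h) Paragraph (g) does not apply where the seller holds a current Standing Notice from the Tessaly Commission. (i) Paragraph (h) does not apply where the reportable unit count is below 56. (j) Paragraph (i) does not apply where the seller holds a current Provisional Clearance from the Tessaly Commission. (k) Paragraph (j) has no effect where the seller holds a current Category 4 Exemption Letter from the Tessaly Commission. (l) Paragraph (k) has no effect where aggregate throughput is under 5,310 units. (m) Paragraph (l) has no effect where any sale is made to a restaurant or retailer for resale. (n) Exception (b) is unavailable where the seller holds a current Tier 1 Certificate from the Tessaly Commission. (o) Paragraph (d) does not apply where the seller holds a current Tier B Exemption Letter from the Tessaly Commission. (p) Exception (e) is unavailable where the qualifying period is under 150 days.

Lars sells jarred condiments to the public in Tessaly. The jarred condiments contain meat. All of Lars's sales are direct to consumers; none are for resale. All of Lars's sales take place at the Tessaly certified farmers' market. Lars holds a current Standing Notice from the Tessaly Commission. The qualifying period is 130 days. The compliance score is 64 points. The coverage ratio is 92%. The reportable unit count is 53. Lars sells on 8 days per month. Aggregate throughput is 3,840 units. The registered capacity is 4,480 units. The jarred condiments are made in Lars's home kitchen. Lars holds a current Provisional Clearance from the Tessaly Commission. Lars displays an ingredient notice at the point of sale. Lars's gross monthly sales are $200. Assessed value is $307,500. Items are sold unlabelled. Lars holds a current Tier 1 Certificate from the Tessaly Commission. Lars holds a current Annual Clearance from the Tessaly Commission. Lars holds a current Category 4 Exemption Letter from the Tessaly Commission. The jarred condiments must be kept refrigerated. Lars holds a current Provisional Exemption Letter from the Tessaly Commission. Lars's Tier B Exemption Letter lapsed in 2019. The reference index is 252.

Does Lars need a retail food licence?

Yes — Lars must hold a retail food licence.

Exception (a): the reference index is 252, below the 305 limit; the registered capacity is 4,480 units, less than the 4,840 units limit — every condition holds. However, paragraphs (f)–(m) must be considered: (f) is engaged — the jarred condiments contain meat. (g) would limit (f) — assessed value is $307,500, below the $327,000 limit — but (h) sets (g) aside: (h) operates against (g): a current Standing Notice is held. (i) is engaged (the reportable unit count is 53, below the 56 limit), but is set aside by (j): (j) operates — a current Provisional Clearance is held. (k) would limit (j) — a current Category 4 Exemption Letter is held — but (l) sets (k) aside: (l) applies — aggregate throughput is 3,840 units, under the 5,310 units limit. (m) does not operate here (no sales are for resale), so (l) stands. So (a) is unavailable.
Exception (b) requires that each item is individually labelled with the seller's name and address; but items are sold unlabelled, so (b) is unavailable.
Exception (c) does not apply: the compliance score is 64 points, not under 59 points.
Exception (d) requires that the jarred condiments require no refrigeration; but the jarred condiments require refrigeration, so (d) is unavailable.
Exception (e): an ingredient notice is displayed; the number of selling days per month is 8, below the 10 limit; a current Annual Clearance is held — every condition holds. Turning to paragraph (p): (p) operates — the qualifying period is 130 days, under the 150 days limit. Exception (e) does not apply.
Every exception is unavailable, so the rule governs.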